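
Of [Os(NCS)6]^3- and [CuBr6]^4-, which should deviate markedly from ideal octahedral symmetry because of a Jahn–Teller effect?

[Os(NCS)6]^3-: Each isothiocyanate is −1; balancing the −3 overall charge requires Os(III). Os sits in group 8, so the d-electron count is 8 − 3 = 5. A 5d ion has a large Δₒ and is invariably low-spin. The d⁵ configuration leaves the e_g set evenly filled (or empty) — no strong Jahn–Teller driving force.
[CuBr6]^4-: Each bromide is −1; balancing the −4 overall charge requires Cu(II). Copper is a group-11 element; Cu(II) is therefore d⁹. The t₂g⁶e_g³ configuration has an unevenly filled e_g set; the Jahn–Teller theorem predicts a tetragonal distortion (typically axial elongation) to lift the degeneracy.

[CuBr6]^4-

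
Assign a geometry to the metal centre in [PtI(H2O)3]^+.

square planar

Ligand charges: each iodide is −1; water is neutral. With an overall charge of +1 the platinum centre must be in the +2 oxidation state.
Group 10 minus oxidation state 2 gives a d⁸ configuration.
With 4 monodentate ligands the coordination number is 4.
A 5d d⁸ ion has a large crystal-field splitting; square planar leaves the high-energy d_{x²−y²} orbital empty and maximises CFSE.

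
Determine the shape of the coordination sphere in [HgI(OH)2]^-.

Each iodide is −1; each hydroxide is −1; balancing the −1 overall charge requires Hg(II).
Hg sits in group 12, so the d-electron count is 12 − 2 = 10.
With 3 monodentate ligands the coordination number is 3.
Three ligands around a d¹⁰ centre minimise repulsion in a trigonal-planar arrangement.

trigonal planar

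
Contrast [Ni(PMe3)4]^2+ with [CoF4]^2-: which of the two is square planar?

For [Ni(PMe3)4]^2+: Ligand charges: trimethylphosphine is neutral. With an overall charge of +2 the nickel centre must be in the +2 oxidation state. Nickel is a group-10 element; Ni(II) is therefore d⁸. Trimethylphosphine is a strong-field ligand (high in the spectrochemical series). A 3d d⁸ ion with strong-field ligands gains enough CFSE to favour square planar over tetrahedral. → square planar.
For [CoF4]^2-: Ligand charges: each fluoride is −1. With an overall charge of −2 the cobalt centre must be in the +2 oxidation state. Group 9 minus oxidation state 2 gives a d⁷ configuration. For a high-spin 3d d⁷ ion with weak-field ligands the small Δₜ gives little square-planar CFSE advantage, so four ligands adopt the sterically favoured tetrahedral geometry. → tetrahedral.

[Ni(PMe3)4]^2+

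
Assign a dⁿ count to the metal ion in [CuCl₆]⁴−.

Ligand charges: each chloride is −1. With an overall charge of −4 the copper centre must be in the +2 oxidation state.
Group 11 minus oxidation state 2 gives a d⁹ configuration.

d9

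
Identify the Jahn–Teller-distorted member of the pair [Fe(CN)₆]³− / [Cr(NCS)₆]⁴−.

[Cr(NCS)₆]⁴−

[Fe(CN)₆]³−: Summing ligand charges against the −3 overall charge gives an oxidation state of +3 for iron. Fe sits in group 8, so the d-electron count is 8 − 3 = 5. Cyanide is a strong-field ligand (high in the spectrochemical series) for a first-row metal, so the complex is low-spin. The d⁵ configuration leaves the e_g set evenly filled (or empty) — no strong Jahn–Teller driving force.
[Cr(NCS)₆]⁴−: Each isothiocyanate is −1; balancing the −4 overall charge requires Cr(II). Group 6 minus oxidation state 2 gives a d⁴ configuration. Isothiocyanate is a weak-field ligand for a first-row metal, so the complex is high-spin. The t₂g³e_g¹ (high-spin) configuration has an unevenly filled e_g set; the Jahn–Teller theorem predicts a tetragonal distortion (typically axial elongation) to lift the degeneracy.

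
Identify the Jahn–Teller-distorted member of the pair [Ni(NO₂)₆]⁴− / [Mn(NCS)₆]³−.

[Ni(NO₂)₆]⁴−: Summing ligand charges against the −4 overall charge gives an oxidation state of +2 for nickel. Group 10 minus oxidation state 2 gives a d⁸ configuration. The d⁸ configuration leaves the e_g set evenly filled (or empty) — no strong Jahn–Teller driving force.
[Mn(NCS)₆]³−: Ligand charges: each isothiocyanate is −1. With an overall charge of −3 the manganese centre must be in the +3 oxidation state. Group 7 minus oxidation state 3 gives a d⁴ configuration. Isothiocyanate is a weak-field ligand for a first-row metal, so the complex is high-spin. The t₂g³e_g¹ (high-spin) configuration has an unevenly filled e_g set; the Jahn–Teller theorem predicts a tetragonal distortion (typically axial elongation) to lift the degeneracy.

[Mn(NCS)₆]³−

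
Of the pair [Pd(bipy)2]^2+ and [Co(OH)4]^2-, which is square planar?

For [Pd(bipy)2]^2+: Summing ligand charges against the +2 overall charge gives an oxidation state of +2 for palladium. Group 10 minus oxidation state 2 gives a d⁸ configuration. A 4d d⁸ ion has a large crystal-field splitting; square planar leaves the high-energy d_{x²−y²} orbital empty and maximises CFSE. → square planar.
For [Co(OH)4]^2-: Each hydroxide is −1; balancing the −2 overall charge requires Co(II). Cobalt is a group-9 element; Co(II) is therefore d⁷. For a high-spin 3d d⁷ ion with weak-field ligands the small Δₜ gives little square-planar CFSE advantage, so four ligands adopt the sterically favoured tetrahedral geometry. → tetrahedral.

[Pd(bipy)2]^2+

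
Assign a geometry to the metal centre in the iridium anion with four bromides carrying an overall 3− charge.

square planar

Ligand charges: each bromide is −1. With an overall charge of −3 the iridium centre must be in the +1 oxidation state.
Iridium is a group-9 element; Ir(I) is therefore d⁸.
Coordination number: 4.
A 5d d⁸ ion has a large crystal-field splitting; square planar leaves the high-energy d_{x²−y²} orbital empty and maximises CFSE.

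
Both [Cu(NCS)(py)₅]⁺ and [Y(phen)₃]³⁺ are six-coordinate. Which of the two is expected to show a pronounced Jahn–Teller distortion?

[Cu(NCS)(py)₅]⁺

[Cu(NCS)(py)₅]⁺: Ligand charges: each isothiocyanate is −1; pyridine is neutral. With an overall charge of +1 the copper centre must be in the +2 oxidation state. Group 11 minus oxidation state 2 gives a d⁹ configuration. The t₂g⁶e_g³ configuration has an unevenly filled e_g set; the Jahn–Teller theorem predicts a tetragonal distortion (typically axial elongation) to lift the degeneracy.
[Y(phen)₃]³⁺: Ligand charges: 1,10-phenanthroline is neutral. With an overall charge of +3 the yttrium centre must be in the +3 oxidation state. Y sits in group 3, so the d-electron count is 3 − 3 = 0. The d⁰ configuration leaves the e_g set evenly filled (or empty) — no strong Jahn–Teller driving force.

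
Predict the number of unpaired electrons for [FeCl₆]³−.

5 unpaired electrons

Each chloride is −1; balancing the −3 overall charge requires Fe(III).
Fe sits in group 8, so the d-electron count is 8 − 3 = 5.
The spin state decides the count: Chloride is a weak-field ligand for a first-row metal, so the complex is high-spin.
An octahedral high-spin d⁵ ion is t₂g³e_g², giving 5 unpaired electrons.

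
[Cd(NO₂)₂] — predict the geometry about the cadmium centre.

linear

Summing ligand charges against the 0 overall charge gives an oxidation state of +2 for cadmium.
Group 12 minus oxidation state 2 gives a d¹⁰ configuration.
Coordination number: 2.
A d¹⁰ ion with only two ligands adopts a linear arrangement (sp hybridisation; no CFSE preference).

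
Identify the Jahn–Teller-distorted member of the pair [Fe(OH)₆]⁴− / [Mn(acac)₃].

[Fe(OH)₆]⁴−: Summing ligand charges against the −4 overall charge gives an oxidation state of +2 for iron. Group 8 minus oxidation state 2 gives a d⁶ configuration. Hydroxide is a weak-field ligand for a first-row metal, so the complex is high-spin. The d⁶ configuration leaves the e_g set evenly filled (or empty) — no strong Jahn–Teller driving force.
[Mn(acac)₃]: Ligand charges: each acetylacetonate is −1. With an overall charge of 0 the manganese centre must be in the +3 oxidation state. Group 7 minus oxidation state 3 gives a d⁴ configuration. Acetylacetonate is a weak-field ligand for a first-row metal, so the complex is high-spin. The t₂g³e_g¹ (high-spin) configuration has an unevenly filled e_g set; the Jahn–Teller theorem predicts a tetragonal distortion (typically axial elongation) to lift the degeneracy.

[Mn(acac)₃]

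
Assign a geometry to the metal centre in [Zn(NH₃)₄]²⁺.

tetrahedral

Ligand charges: ammonia is neutral. With an overall charge of +2 the zinc centre must be in the +2 oxidation state.
Zinc is a group-12 element; Zn(II) is therefore d¹⁰.
With 4 monodentate ligands the coordination number is 4.
A d¹⁰ ion has no crystal-field stabilisation preference between square planar and tetrahedral, so four ligands adopt the sterically favoured tetrahedral geometry.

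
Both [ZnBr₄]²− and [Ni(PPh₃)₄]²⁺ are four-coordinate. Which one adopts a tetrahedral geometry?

[ZnBr₄]²−

For [ZnBr₄]²−: Each bromide is −1; balancing the −2 overall charge requires Zn(II). Group 12 minus oxidation state 2 gives a d¹⁰ configuration. A d¹⁰ ion has no crystal-field stabilisation preference between square planar and tetrahedral, so four ligands adopt the sterically favoured tetrahedral geometry. → tetrahedral.
For [Ni(PPh₃)₄]²⁺: Triphenylphosphine is neutral; balancing the +2 overall charge requires Ni(II). Nickel is a group-10 element; Ni(II) is therefore d⁸. Triphenylphosphine is a strong-field ligand (high in the spectrochemical series). A 3d d⁸ ion with strong-field ligands gains enough CFSE to favour square planar over tetrahedral. → square planar.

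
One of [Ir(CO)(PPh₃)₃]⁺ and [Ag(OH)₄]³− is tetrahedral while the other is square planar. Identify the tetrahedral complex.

[Ag(OH)₄]³−

For [Ir(CO)(PPh₃)₃]⁺: Carbonyl is neutral; triphenylphosphine is neutral; balancing the +1 overall charge requires Ir(I). Group 9 minus oxidation state 1 gives a d⁸ configuration. A 5d d⁸ ion has a large crystal-field splitting; square planar leaves the high-energy d_{x²−y²} orbital empty and maximises CFSE. → square planar.
For [Ag(OH)₄]³−: Summing ligand charges against the −3 overall charge gives an oxidation state of +1 for silver. Ag sits in group 11, so the d-electron count is 11 − 1 = 10. A d¹⁰ ion has no crystal-field stabilisation preference between square planar and tetrahedral, so four ligands adopt the sterically favoured tetrahedral geometry. → tetrahedral.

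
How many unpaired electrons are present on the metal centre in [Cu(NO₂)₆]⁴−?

Summing ligand charges against the −4 overall charge gives an oxidation state of +2 for copper.
Group 11 minus oxidation state 2 gives a d⁹ configuration.
In an octahedral field the d⁹ configuration is t₂g⁶e_g³ (only one arrangement possible), giving 1 unpaired electron.

1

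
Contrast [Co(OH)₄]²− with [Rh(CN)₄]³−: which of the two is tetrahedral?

For [Co(OH)₄]²−: Summing ligand charges against the −2 overall charge gives an oxidation state of +2 for cobalt. Co sits in group 9, so the d-electron count is 9 − 2 = 7. For a high-spin 3d d⁷ ion with weak-field ligands the small Δₜ gives little square-planar CFSE advantage, so four ligands adopt the sterically favoured tetrahedral geometry. → tetrahedral.
For [Rh(CN)₄]³−: Each cyanide is −1; balancing the −3 overall charge requires Rh(I). Rh sits in group 9, so the d-electron count is 9 − 1 = 8. A 4d d⁸ ion has a large crystal-field splitting; square planar leaves the high-energy d_{x²−y²} orbital empty and maximises CFSE. → square planar.

[Co(OH)₄]²−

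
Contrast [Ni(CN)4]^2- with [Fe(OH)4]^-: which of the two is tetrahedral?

[Fe(OH)4]^-

For [Ni(CN)4]^2-: Summing ligand charges against the −2 overall charge gives an oxidation state of +2 for nickel. Ni sits in group 10, so the d-electron count is 10 − 2 = 8. Cyanide is a strong-field ligand (high in the spectrochemical series). A 3d d⁸ ion with strong-field ligands gains enough CFSE to favour square planar over tetrahedral. → square planar.
For [Fe(OH)4]^-: Each hydroxide is −1; balancing the −1 overall charge requires Fe(III). Iron is a group-8 element; Fe(III) is therefore d⁵. A high-spin d⁵ ion has zero CFSE in either geometry, so four ligands adopt the sterically favoured tetrahedral geometry. → tetrahedral.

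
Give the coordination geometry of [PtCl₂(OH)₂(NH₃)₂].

Each chloride is −1; each hydroxide is −1; ammonia is neutral; balancing the 0 overall charge requires Pt(IV).
Group 10 minus oxidation state 4 gives a d⁶ configuration.
Coordination number: 6.
Six donors around a single metal centre give an octahedral coordination sphere.

octahedral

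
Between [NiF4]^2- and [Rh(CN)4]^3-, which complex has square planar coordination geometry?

For [NiF4]^2-: Ligand charges: each fluoride is −1. With an overall charge of −2 the nickel centre must be in the +2 oxidation state. Ni sits in group 10, so the d-electron count is 10 − 2 = 8. Fluoride is a weak-field ligand. With weak-field ligands the CFSE gain from square planar is small, so a 3d d⁸ ion takes the sterically preferred tetrahedral geometry. → tetrahedral.
For [Rh(CN)4]^3-: Each cyanide is −1; balancing the −3 overall charge requires Rh(I). Rhodium is a group-9 element; Rh(I) is therefore d⁸. A 4d d⁸ ion has a large crystal-field splitting; square planar leaves the high-energy d_{x²−y²} orbital empty and maximises CFSE. → square planar.

[Rh(CN)4]^3-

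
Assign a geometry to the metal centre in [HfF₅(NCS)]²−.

Ligand charges: each fluoride is −1; each isothiocyanate is −1. With an overall charge of −2 the hafnium centre must be in the +4 oxidation state.
Group 4 minus oxidation state 4 gives a d⁰ configuration.
With 6 monodentate ligands the coordination number is 6.
Six donors around a single metal centre give an octahedral coordination sphere.

octahedral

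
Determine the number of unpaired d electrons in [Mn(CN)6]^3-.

Ligand charges: each cyanide is −1. With an overall charge of −3 the manganese centre must be in the +3 oxidation state.
Manganese is a group-7 element; Mn(III) is therefore d⁴.
The spin state decides the count: Cyanide is a strong-field ligand (high in the spectrochemical series) for a first-row metal, so the complex is low-spin.
An octahedral low-spin d⁴ ion is t₂g⁴e_g⁰, giving 2 unpaired electrons.

2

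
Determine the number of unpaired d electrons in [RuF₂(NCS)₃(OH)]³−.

1

Ligand charges: each fluoride is −1; each isothiocyanate is −1; each hydroxide is −1. With an overall charge of −3 the ruthenium centre must be in the +3 oxidation state.
Ruthenium is a group-8 element; Ru(III) is therefore d⁵.
The spin state decides the count: a 4d ion has a large Δₒ and is invariably low-spin.
An octahedral low-spin d⁵ ion is t₂g⁵e_g⁰, giving 1 unpaired electron.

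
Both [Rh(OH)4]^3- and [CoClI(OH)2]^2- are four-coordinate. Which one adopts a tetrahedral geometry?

For [Rh(OH)4]^3-: Ligand charges: each hydroxide is −1. With an overall charge of −3 the rhodium centre must be in the +1 oxidation state. Group 9 minus oxidation state 1 gives a d⁸ configuration. A 4d d⁸ ion has a large crystal-field splitting; square planar leaves the high-energy d_{x²−y²} orbital empty and maximises CFSE. → square planar.
For [CoClI(OH)2]^2-: Each chloride is −1; each iodide is −1; each hydroxide is −1; balancing the −2 overall charge requires Co(II). Group 9 minus oxidation state 2 gives a d⁷ configuration. For a high-spin 3d d⁷ ion with weak-field ligands the small Δₜ gives little square-planar CFSE advantage, so four ligands adopt the sterically favoured tetrahedral geometry. → tetrahedral.

[CoClI(OH)2]^2-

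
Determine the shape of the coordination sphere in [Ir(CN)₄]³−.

Summing ligand charges against the −3 overall charge gives an oxidation state of +1 for iridium.
Iridium is a group-9 element; Ir(I) is therefore d⁸.
Coordination number: 4.
A 5d d⁸ ion has a large crystal-field splitting; square planar leaves the high-energy d_{x²−y²} orbital empty and maximises CFSE.

square planar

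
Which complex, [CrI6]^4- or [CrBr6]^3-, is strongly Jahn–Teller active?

[CrI6]^4-: Ligand charges: each iodide is −1. With an overall charge of −4 the chromium centre must be in the +2 oxidation state. Cr sits in group 6, so the d-electron count is 6 − 2 = 4. Iodide is a weak-field ligand for a first-row metal, so the complex is high-spin. The t₂g³e_g¹ (high-spin) configuration has an unevenly filled e_g set; the Jahn–Teller theorem predicts a tetragonal distortion (typically axial elongation) to lift the degeneracy.
[CrBr6]^3-: Summing ligand charges against the −3 overall charge gives an oxidation state of +3 for chromium. Group 6 minus oxidation state 3 gives a d³ configuration. The d³ configuration leaves the e_g set evenly filled (or empty) — no strong Jahn–Teller driving force.

[CrI6]^4-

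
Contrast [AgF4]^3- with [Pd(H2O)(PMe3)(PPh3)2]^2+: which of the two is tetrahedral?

[AgF4]^3-

For [AgF4]^3-: Ligand charges: each fluoride is −1. With an overall charge of −3 the silver centre must be in the +1 oxidation state. Silver is a group-11 element; Ag(I) is therefore d¹⁰. A d¹⁰ ion has no crystal-field stabilisation preference between square planar and tetrahedral, so four ligands adopt the sterically favoured tetrahedral geometry. → tetrahedral.
For [Pd(H2O)(PMe3)(PPh3)2]^2+: Water is neutral; trimethylphosphine is neutral; triphenylphosphine is neutral; balancing the +2 overall charge requires Pd(II). Group 10 minus oxidation state 2 gives a d⁸ configuration. A 4d d⁸ ion has a large crystal-field splitting; square planar leaves the high-energy d_{x²−y²} orbital empty and maximises CFSE. → square planar.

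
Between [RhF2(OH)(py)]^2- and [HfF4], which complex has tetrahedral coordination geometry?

For [RhF2(OH)(py)]^2-: Ligand charges: each fluoride is −1; each hydroxide is −1; pyridine is neutral. With an overall charge of −2 the rhodium centre must be in the +1 oxidation state. Group 9 minus oxidation state 1 gives a d⁸ configuration. A 4d d⁸ ion has a large crystal-field splitting; square planar leaves the high-energy d_{x²−y²} orbital empty and maximises CFSE. → square planar.
For [HfF4]: Summing ligand charges against the 0 overall charge gives an oxidation state of +4 for hafnium. Group 4 minus oxidation state 4 gives a d⁰ configuration. A d⁰ ion has no crystal-field stabilisation preference between square planar and tetrahedral, so four ligands adopt the sterically favoured tetrahedral geometry. → tetrahedral.

[HfF4]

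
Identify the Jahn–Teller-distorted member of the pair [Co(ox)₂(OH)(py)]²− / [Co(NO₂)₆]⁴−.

[Co(NO₂)₆]⁴−

[Co(ox)₂(OH)(py)]²−: Ligand charges: each oxalate is −2; each hydroxide is −1; pyridine is neutral. With an overall charge of −2 the cobalt centre must be in the +3 oxidation state. Cobalt is a group-9 element; Co(III) is therefore d⁶. Co(III) has an exceptionally large octahedral splitting and is low-spin with essentially every ligand except fluoride. The d⁶ configuration leaves the e_g set evenly filled (or empty) — no strong Jahn–Teller driving force.
[Co(NO₂)₆]⁴−: Ligand charges: each nitro (N-bound nitrite) is −1. With an overall charge of −4 the cobalt centre must be in the +2 oxidation state. Group 9 minus oxidation state 2 gives a d⁷ configuration. Nitro (N-bound nitrite) is a strong-field ligand (high in the spectrochemical series) for a first-row metal, so the complex is low-spin. The t₂g⁶e_g¹ (low-spin) configuration has an unevenly filled e_g set; the Jahn–Teller theorem predicts a tetragonal distortion (typically axial elongation) to lift the degeneracy.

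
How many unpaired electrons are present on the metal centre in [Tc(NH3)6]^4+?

3

Ligand charges: ammonia is neutral. With an overall charge of +4 the technetium centre must be in the +4 oxidation state.
Tc sits in group 7, so the d-electron count is 7 − 4 = 3.
In an octahedral field the d³ configuration is t₂g³e_g⁰ (only one arrangement possible), giving 3 unpaired electrons.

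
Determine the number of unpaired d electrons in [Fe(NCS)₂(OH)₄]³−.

5 unpaired electrons

Summing ligand charges against the −3 overall charge gives an oxidation state of +3 for iron.
Iron is a group-8 element; Fe(III) is therefore d⁵.
The spin state decides the count: Hydroxide and isothiocyanate are weak-field ligands for a first-row metal, so the complex is high-spin.
An octahedral high-spin d⁵ ion is t₂g³e_g², giving 5 unpaired electrons.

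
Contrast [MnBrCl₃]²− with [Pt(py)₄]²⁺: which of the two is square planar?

[Pt(py)₄]²⁺

For [MnBrCl₃]²−: Ligand charges: each bromide is −1; each chloride is −1. With an overall charge of −2 the manganese centre must be in the +2 oxidation state. Manganese is a group-7 element; Mn(II) is therefore d⁵. A high-spin d⁵ ion has zero CFSE in either geometry, so four ligands adopt the sterically favoured tetrahedral geometry. → tetrahedral.
For [Pt(py)₄]²⁺: Pyridine is neutral; balancing the +2 overall charge requires Pt(II). Platinum is a group-10 element; Pt(II) is therefore d⁸. A 5d d⁸ ion has a large crystal-field splitting; square planar leaves the high-energy d_{x²−y²} orbital empty and maximises CFSE. → square planar.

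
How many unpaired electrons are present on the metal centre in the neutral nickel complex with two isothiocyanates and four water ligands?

2 unpaired electrons

Each isothiocyanate is −1; water is neutral; balancing the 0 overall charge requires Ni(II).
Group 10 minus oxidation state 2 gives a d⁸ configuration.
In an octahedral field the d⁸ configuration is t₂g⁶e_g² (only one arrangement possible), giving 2 unpaired electrons.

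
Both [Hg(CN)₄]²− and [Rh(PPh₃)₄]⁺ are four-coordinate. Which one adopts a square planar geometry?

For [Hg(CN)₄]²−: Ligand charges: each cyanide is −1. With an overall charge of −2 the mercury centre must be in the +2 oxidation state. Group 12 minus oxidation state 2 gives a d¹⁰ configuration. A d¹⁰ ion has no crystal-field stabilisation preference between square planar and tetrahedral, so four ligands adopt the sterically favoured tetrahedral geometry. → tetrahedral.
For [Rh(PPh₃)₄]⁺: Ligand charges: triphenylphosphine is neutral. With an overall charge of +1 the rhodium centre must be in the +1 oxidation state. Rhodium is a group-9 element; Rh(I) is therefore d⁸. A 4d d⁸ ion has a large crystal-field splitting; square planar leaves the high-energy d_{x²−y²} orbital empty and maximises CFSE. → square planar.

[Rh(PPh₃)₄]⁺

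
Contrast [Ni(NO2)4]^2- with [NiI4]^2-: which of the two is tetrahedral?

[NiI4]^2-

For [Ni(NO2)4]^2-: Summing ligand charges against the −2 overall charge gives an oxidation state of +2 for nickel. Nickel is a group-10 element; Ni(II) is therefore d⁸. Nitro (N-bound nitrite) is a strong-field ligand (high in the spectrochemical series). A 3d d⁸ ion with strong-field ligands gains enough CFSE to favour square planar over tetrahedral. → square planar.
For [NiI4]^2-: Ligand charges: each iodide is −1. With an overall charge of −2 the nickel centre must be in the +2 oxidation state. Ni sits in group 10, so the d-electron count is 10 − 2 = 8. Iodide is a weak-field ligand. With weak-field ligands the CFSE gain from square planar is small, so a 3d d⁸ ion takes the sterically preferred tetrahedral geometry. → tetrahedral.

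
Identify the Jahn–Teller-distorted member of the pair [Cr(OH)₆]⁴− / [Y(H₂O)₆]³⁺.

[Cr(OH)₆]⁴−

[Cr(OH)₆]⁴−: Ligand charges: each hydroxide is −1. With an overall charge of −4 the chromium centre must be in the +2 oxidation state. Cr sits in group 6, so the d-electron count is 6 − 2 = 4. Hydroxide is a weak-field ligand for a first-row metal, so the complex is high-spin. The t₂g³e_g¹ (high-spin) configuration has an unevenly filled e_g set; the Jahn–Teller theorem predicts a tetragonal distortion (typically axial elongation) to lift the degeneracy.
[Y(H₂O)₆]³⁺: Ligand charges: water is neutral. With an overall charge of +3 the yttrium centre must be in the +3 oxidation state. Yttrium is a group-3 element; Y(III) is therefore d⁰. The d⁰ configuration leaves the e_g set evenly filled (or empty) — no strong Jahn–Teller driving force.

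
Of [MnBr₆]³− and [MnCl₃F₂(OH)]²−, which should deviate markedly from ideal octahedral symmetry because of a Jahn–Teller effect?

[MnBr₆]³−: Ligand charges: each bromide is −1. With an overall charge of −3 the manganese centre must be in the +3 oxidation state. Group 7 minus oxidation state 3 gives a d⁴ configuration. Bromide is a weak-field ligand for a first-row metal, so the complex is high-spin. The t₂g³e_g¹ (high-spin) configuration has an unevenly filled e_g set; the Jahn–Teller theorem predicts a tetragonal distortion (typically axial elongation) to lift the degeneracy.
[MnCl₃F₂(OH)]²−: Each chloride is −1; each fluoride is −1; each hydroxide is −1; balancing the −2 overall charge requires Mn(IV). Manganese is a group-7 element; Mn(IV) is therefore d³. The d³ configuration leaves the e_g set evenly filled (or empty) — no strong Jahn–Teller driving force.

[MnBr₆]³−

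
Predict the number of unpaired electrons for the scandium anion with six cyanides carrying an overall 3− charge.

Summing ligand charges against the −3 overall charge gives an oxidation state of +3 for scandium.
Scandium is a group-3 element; Sc(III) is therefore d⁰.
In an octahedral field the d⁰ configuration is t₂g⁰e_g⁰, giving 0 unpaired electrons.

0 unpaired electrons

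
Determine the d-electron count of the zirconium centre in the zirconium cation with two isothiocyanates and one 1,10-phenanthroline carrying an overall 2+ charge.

Summing ligand charges against the +2 overall charge gives an oxidation state of +4 for zirconium.
Zirconium is a group-4 element; Zr(IV) is therefore d⁰.

d0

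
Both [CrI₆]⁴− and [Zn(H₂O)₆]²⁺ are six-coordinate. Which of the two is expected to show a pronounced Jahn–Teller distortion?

[CrI₆]⁴−

[CrI₆]⁴−: Ligand charges: each iodide is −1. With an overall charge of −4 the chromium centre must be in the +2 oxidation state. Group 6 minus oxidation state 2 gives a d⁴ configuration. Iodide is a weak-field ligand for a first-row metal, so the complex is high-spin. The t₂g³e_g¹ (high-spin) configuration has an unevenly filled e_g set; the Jahn–Teller theorem predicts a tetragonal distortion (typically axial elongation) to lift the degeneracy.
[Zn(H₂O)₆]²⁺: Ligand charges: water is neutral. With an overall charge of +2 the zinc centre must be in the +2 oxidation state. Zinc is a group-12 element; Zn(II) is therefore d¹⁰. The d¹⁰ configuration leaves the e_g set evenly filled (or empty) — no strong Jahn–Teller driving force.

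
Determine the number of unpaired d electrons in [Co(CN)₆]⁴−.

Ligand charges: each cyanide is −1. With an overall charge of −4 the cobalt centre must be in the +2 oxidation state.
Group 9 minus oxidation state 2 gives a d⁷ configuration.
The spin state decides the count: Cyanide is a strong-field ligand (high in the spectrochemical series) for a first-row metal, so the complex is low-spin.
An octahedral low-spin d⁷ ion is t₂g⁶e_g¹, giving 1 unpaired electron.

1 unpaired electron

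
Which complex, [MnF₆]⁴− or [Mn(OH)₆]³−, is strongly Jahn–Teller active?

[Mn(OH)₆]³−

[MnF₆]⁴−: Each fluoride is −1; balancing the −4 overall charge requires Mn(II). Manganese is a group-7 element; Mn(II) is therefore d⁵. Fluoride is a weak-field ligand for a first-row metal, so the complex is high-spin. The d⁵ configuration leaves the e_g set evenly filled (or empty) — no strong Jahn–Teller driving force.
[Mn(OH)₆]³−: Ligand charges: each hydroxide is −1. With an overall charge of −3 the manganese centre must be in the +3 oxidation state. Mn sits in group 7, so the d-electron count is 7 − 3 = 4. Hydroxide is a weak-field ligand for a first-row metal, so the complex is high-spin. The t₂g³e_g¹ (high-spin) configuration has an unevenly filled e_g set; the Jahn–Teller theorem predicts a tetragonal distortion (typically axial elongation) to lift the degeneracy.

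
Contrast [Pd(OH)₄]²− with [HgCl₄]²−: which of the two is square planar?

For [Pd(OH)₄]²−: Summing ligand charges against the −2 overall charge gives an oxidation state of +2 for palladium. Pd sits in group 10, so the d-electron count is 10 − 2 = 8. A 4d d⁸ ion has a large crystal-field splitting; square planar leaves the high-energy d_{x²−y²} orbital empty and maximises CFSE. → square planar.
For [HgCl₄]²−: Each chloride is −1; balancing the −2 overall charge requires Hg(II). Mercury is a group-12 element; Hg(II) is therefore d¹⁰. A d¹⁰ ion has no crystal-field stabilisation preference between square planar and tetrahedral, so four ligands adopt the sterically favoured tetrahedral geometry. → tetrahedral.

[Pd(OH)₄]²−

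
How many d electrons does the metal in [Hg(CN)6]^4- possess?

d¹⁰

Ligand charges: each cyanide is −1. With an overall charge of −4 the mercury centre must be in the +2 oxidation state.
Group 12 minus oxidation state 2 gives a d¹⁰ configuration.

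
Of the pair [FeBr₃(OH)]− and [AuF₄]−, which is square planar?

[AuF₄]−

For [FeBr₃(OH)]−: Each bromide is −1; each hydroxide is −1; balancing the −1 overall charge requires Fe(III). Fe sits in group 8, so the d-electron count is 8 − 3 = 5. A high-spin d⁵ ion has zero CFSE in either geometry, so four ligands adopt the sterically favoured tetrahedral geometry. → tetrahedral.
For [AuF₄]−: Each fluoride is −1; balancing the −1 overall charge requires Au(III). Gold is a group-11 element; Au(III) is therefore d⁸. A 5d d⁸ ion has a large crystal-field splitting; square planar leaves the high-energy d_{x²−y²} orbital empty and maximises CFSE. → square planar.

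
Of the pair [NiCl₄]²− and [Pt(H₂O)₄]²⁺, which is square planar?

[Pt(H₂O)₄]²⁺

For [NiCl₄]²−: Ligand charges: each chloride is −1. With an overall charge of −2 the nickel centre must be in the +2 oxidation state. Ni sits in group 10, so the d-electron count is 10 − 2 = 8. Chloride is a weak-field ligand. With weak-field ligands the CFSE gain from square planar is small, so a 3d d⁸ ion takes the sterically preferred tetrahedral geometry. → tetrahedral.
For [Pt(H₂O)₄]²⁺: Summing ligand charges against the +2 overall charge gives an oxidation state of +2 for platinum. Pt sits in group 10, so the d-electron count is 10 − 2 = 8. A 5d d⁸ ion has a large crystal-field splitting; square planar leaves the high-energy d_{x²−y²} orbital empty and maximises CFSE. → square planar.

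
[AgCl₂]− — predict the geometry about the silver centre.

Each chloride is −1; balancing the −1 overall charge requires Ag(I).
Group 11 minus oxidation state 1 gives a d¹⁰ configuration.
With 2 monodentate ligands the coordination number is 2.
A d¹⁰ ion with only two ligands adopts a linear arrangement (sp hybridisation; no CFSE preference).

linear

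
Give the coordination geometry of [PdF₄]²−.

square planar

Summing ligand charges against the −2 overall charge gives an oxidation state of +2 for palladium.
Group 10 minus oxidation state 2 gives a d⁸ configuration.
Coordination number: 4.
A 4d d⁸ ion has a large crystal-field splitting; square planar leaves the high-energy d_{x²−y²} orbital empty and maximises CFSE.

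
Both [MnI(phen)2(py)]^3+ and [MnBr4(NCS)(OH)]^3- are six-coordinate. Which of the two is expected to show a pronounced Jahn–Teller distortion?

[MnI(phen)2(py)]^3+: Summing ligand charges against the +3 overall charge gives an oxidation state of +4 for manganese. Group 7 minus oxidation state 4 gives a d³ configuration. The d³ configuration leaves the e_g set evenly filled (or empty) — no strong Jahn–Teller driving force.
[MnBr4(NCS)(OH)]^3-: Each bromide is −1; each isothiocyanate is −1; each hydroxide is −1; balancing the −3 overall charge requires Mn(III). Mn sits in group 7, so the d-electron count is 7 − 3 = 4. Bromide, hydroxide, and isothiocyanate are weak-field ligands for a first-row metal, so the complex is high-spin. The t₂g³e_g¹ (high-spin) configuration has an unevenly filled e_g set; the Jahn–Teller theorem predicts a tetragonal distortion (typically axial elongation) to lift the degeneracy.

[MnBr4(NCS)(OH)]^3-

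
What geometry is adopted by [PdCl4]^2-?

square planar

Each chloride is −1; balancing the −2 overall charge requires Pd(II).
Group 10 minus oxidation state 2 gives a d⁸ configuration.
With 4 monodentate ligands the coordination number is 4.
A 4d d⁸ ion has a large crystal-field splitting; square planar leaves the high-energy d_{x²−y²} orbital empty and maximises CFSE.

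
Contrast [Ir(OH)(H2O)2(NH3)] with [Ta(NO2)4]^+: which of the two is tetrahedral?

[Ta(NO2)4]^+

For [Ir(OH)(H2O)2(NH3)]: Summing ligand charges against the 0 overall charge gives an oxidation state of +1 for iridium. Iridium is a group-9 element; Ir(I) is therefore d⁸. A 5d d⁸ ion has a large crystal-field splitting; square planar leaves the high-energy d_{x²−y²} orbital empty and maximises CFSE. → square planar.
For [Ta(NO2)4]^+: Summing ligand charges against the +1 overall charge gives an oxidation state of +5 for tantalum. Group 5 minus oxidation state 5 gives a d⁰ configuration. A d⁰ ion has no crystal-field stabilisation preference between square planar and tetrahedral, so four ligands adopt the sterically favoured tetrahedral geometry. → tetrahedral.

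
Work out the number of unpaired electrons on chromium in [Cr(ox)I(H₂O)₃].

Each oxalate is −2; each iodide is −1; water is neutral; balancing the 0 overall charge requires Cr(III).
Chromium is a group-6 element; Cr(III) is therefore d³.
Counting donor atoms: 1×oxalate (bidentate) → 2 donors; 1×iodide (monodentate) → 1 donor; 3×water (monodentate) → 3 donors. Coordination number = 6.
In an octahedral field the d³ configuration is t₂g³e_g⁰ (only one arrangement possible), giving 3 unpaired electrons.

3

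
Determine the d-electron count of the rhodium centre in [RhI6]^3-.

d6

Each iodide is −1; balancing the −3 overall charge requires Rh(III).
Rhodium is a group-9 element; Rh(III) is therefore d⁶.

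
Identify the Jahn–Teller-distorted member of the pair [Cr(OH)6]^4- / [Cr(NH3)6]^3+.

[Cr(OH)6]^4-

[Cr(OH)6]^4-: Each hydroxide is −1; balancing the −4 overall charge requires Cr(II). Group 6 minus oxidation state 2 gives a d⁴ configuration. Hydroxide is a weak-field ligand for a first-row metal, so the complex is high-spin. The t₂g³e_g¹ (high-spin) configuration has an unevenly filled e_g set; the Jahn–Teller theorem predicts a tetragonal distortion (typically axial elongation) to lift the degeneracy.
[Cr(NH3)6]^3+: Summing ligand charges against the +3 overall charge gives an oxidation state of +3 for chromium. Cr sits in group 6, so the d-electron count is 6 − 3 = 3. The d³ configuration leaves the e_g set evenly filled (or empty) — no strong Jahn–Teller driving force.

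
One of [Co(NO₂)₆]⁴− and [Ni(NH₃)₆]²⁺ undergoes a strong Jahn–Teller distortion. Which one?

[Co(NO₂)₆]⁴−: Ligand charges: each nitro (N-bound nitrite) is −1. With an overall charge of −4 the cobalt centre must be in the +2 oxidation state. Cobalt is a group-9 element; Co(II) is therefore d⁷. Nitro (N-bound nitrite) is a strong-field ligand (high in the spectrochemical series) for a first-row metal, so the complex is low-spin. The t₂g⁶e_g¹ (low-spin) configuration has an unevenly filled e_g set; the Jahn–Teller theorem predicts a tetragonal distortion (typically axial elongation) to lift the degeneracy.
[Ni(NH₃)₆]²⁺: Ammonia is neutral; balancing the +2 overall charge requires Ni(II). Group 10 minus oxidation state 2 gives a d⁸ configuration. The d⁸ configuration leaves the e_g set evenly filled (or empty) — no strong Jahn–Teller driving force.

[Co(NO₂)₆]⁴−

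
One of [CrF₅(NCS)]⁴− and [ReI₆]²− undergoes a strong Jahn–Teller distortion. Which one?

[CrF₅(NCS)]⁴−: Summing ligand charges against the −4 overall charge gives an oxidation state of +2 for chromium. Group 6 minus oxidation state 2 gives a d⁴ configuration. Fluoride and isothiocyanate are weak-field ligands for a first-row metal, so the complex is high-spin. The t₂g³e_g¹ (high-spin) configuration has an unevenly filled e_g set; the Jahn–Teller theorem predicts a tetragonal distortion (typically axial elongation) to lift the degeneracy.
[ReI₆]²−: Ligand charges: each iodide is −1. With an overall charge of −2 the rhenium centre must be in the +4 oxidation state. Group 7 minus oxidation state 4 gives a d³ configuration. The d³ configuration leaves the e_g set evenly filled (or empty) — no strong Jahn–Teller driving force.

[CrF₅(NCS)]⁴−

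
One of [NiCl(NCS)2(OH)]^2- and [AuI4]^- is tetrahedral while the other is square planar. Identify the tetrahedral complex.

[NiCl(NCS)2(OH)]^2-

For [NiCl(NCS)2(OH)]^2-: Each chloride is −1; each isothiocyanate is −1; each hydroxide is −1; balancing the −2 overall charge requires Ni(II). Ni sits in group 10, so the d-electron count is 10 − 2 = 8. Chloride, hydroxide, and isothiocyanate are weak-field ligands. With weak-field ligands the CFSE gain from square planar is small, so a 3d d⁸ ion takes the sterically preferred tetrahedral geometry. → tetrahedral.
For [AuI4]^-: Ligand charges: each iodide is −1. With an overall charge of −1 the gold centre must be in the +3 oxidation state. Au sits in group 11, so the d-electron count is 11 − 3 = 8. A 5d d⁸ ion has a large crystal-field splitting; square planar leaves the high-energy d_{x²−y²} orbital empty and maximises CFSE. → square planar.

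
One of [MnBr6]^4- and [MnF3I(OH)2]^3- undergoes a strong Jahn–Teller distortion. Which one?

[MnF3I(OH)2]^3-

[MnBr6]^4-: Ligand charges: each bromide is −1. With an overall charge of −4 the manganese centre must be in the +2 oxidation state. Group 7 minus oxidation state 2 gives a d⁵ configuration. Bromide is a weak-field ligand for a first-row metal, so the complex is high-spin. The d⁵ configuration leaves the e_g set evenly filled (or empty) — no strong Jahn–Teller driving force.
[MnF3I(OH)2]^3-: Summing ligand charges against the −3 overall charge gives an oxidation state of +3 for manganese. Manganese is a group-7 element; Mn(III) is therefore d⁴. Fluoride, hydroxide, and iodide are weak-field ligands for a first-row metal, so the complex is high-spin. The t₂g³e_g¹ (high-spin) configuration has an unevenly filled e_g set; the Jahn–Teller theorem predicts a tetragonal distortion (typically axial elongation) to lift the degeneracy.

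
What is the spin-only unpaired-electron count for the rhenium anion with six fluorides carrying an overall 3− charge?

Ligand charges: each fluoride is −1. With an overall charge of −3 the rhenium centre must be in the +3 oxidation state.
Re sits in group 7, so the d-electron count is 7 − 3 = 4.
The spin state decides the count: a 5d ion has a large Δₒ and is invariably low-spin.
An octahedral low-spin d⁴ ion is t₂g⁴e_g⁰, giving 2 unpaired electrons.

2 unpaired electrons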